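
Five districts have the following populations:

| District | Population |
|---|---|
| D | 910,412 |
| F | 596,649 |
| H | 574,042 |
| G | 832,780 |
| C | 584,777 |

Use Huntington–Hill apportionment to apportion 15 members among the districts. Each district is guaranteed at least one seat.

With divisor 239569: modified quotas D 3.800, F 2.491, H 2.396, G 3.476, C 2.441.
Geometric-mean thresholds: D √(3·4)=3.464, F √(2·3)=2.449, H √(2·3)=2.449, G √(3·4)=3.464, C √(2·3)=2.449.
Each quota rounded against its threshold gives D 4, F 3, H 2, G 4, C 2 (total 15).

D 4; F 3; H 2; G 4; C 2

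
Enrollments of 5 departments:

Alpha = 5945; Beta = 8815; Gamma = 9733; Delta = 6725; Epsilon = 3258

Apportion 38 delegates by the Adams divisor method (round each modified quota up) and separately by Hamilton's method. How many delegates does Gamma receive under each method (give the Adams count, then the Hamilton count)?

10 and 11

Adams: Alpha 7, Beta 10, Gamma 10, Delta 7, Epsilon 4.
Hamilton: Alpha 6, Beta 10, Gamma 11, Delta 7, Epsilon 4.
Gamma gets 10 under Adams and 11 under Hamilton.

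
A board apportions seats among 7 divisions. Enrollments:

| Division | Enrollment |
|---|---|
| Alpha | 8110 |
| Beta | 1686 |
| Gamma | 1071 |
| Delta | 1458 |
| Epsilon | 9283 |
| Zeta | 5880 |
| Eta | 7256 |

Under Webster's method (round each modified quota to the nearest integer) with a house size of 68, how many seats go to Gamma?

2

Standard divisor 34744/68 ≈ 510.941; standard quotas: Alpha 15.873, Beta 3.300, Gamma 2.096, Delta 2.854, Epsilon 18.168, Zeta 11.508, Eta 14.201.
Rounding to the nearest integer gives Alpha 16, Beta 3, Gamma 2, Delta 3, Epsilon 18, Zeta 12, Eta 14 — total 68, matching the house size, so no adjustment is needed.
Gamma receives 2.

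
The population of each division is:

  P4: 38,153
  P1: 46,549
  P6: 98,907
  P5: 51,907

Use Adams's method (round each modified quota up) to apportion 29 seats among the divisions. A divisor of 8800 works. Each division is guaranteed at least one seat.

P4=5, P1=6, P6=12, P5=6

With modified divisor 8800: modified quotas P4 4.336, P1 5.290, P6 11.239, P5 5.899.
Rounding up: P4 5, P1 6, P6 12, P5 6 (total 29).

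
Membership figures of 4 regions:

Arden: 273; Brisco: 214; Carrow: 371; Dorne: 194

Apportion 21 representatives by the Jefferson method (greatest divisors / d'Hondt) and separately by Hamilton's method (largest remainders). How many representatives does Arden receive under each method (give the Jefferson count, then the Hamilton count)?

Jefferson: Arden 5, Brisco 4, Carrow 8, Dorne 4.
Hamilton: Arden 6, Brisco 4, Carrow 7, Dorne 4.
Arden gets 5 under Jefferson and 6 under Hamilton.

5 and 6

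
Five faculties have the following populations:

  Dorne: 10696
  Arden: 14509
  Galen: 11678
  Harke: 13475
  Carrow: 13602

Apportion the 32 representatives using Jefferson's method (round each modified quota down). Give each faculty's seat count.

Standard divisor 63960/32 ≈ 1998.75; standard quotas: Dorne 5.351, Arden 7.259, Galen 5.843, Harke 6.742, Carrow 6.805.
Rounding down gives 5, 7, 5, 6, 6 = 29 seats, so the divisor must be adjusted.
With modified divisor 1900: modified quotas Dorne 5.629, Arden 7.636, Galen 6.146, Harke 7.092, Carrow 7.159.
Rounding down: Dorne 5, Arden 7, Galen 6, Harke 7, Carrow 7 (total 32).

Dorne: 5, Arden: 7, Galen: 6, Harke: 7, Carrow: 7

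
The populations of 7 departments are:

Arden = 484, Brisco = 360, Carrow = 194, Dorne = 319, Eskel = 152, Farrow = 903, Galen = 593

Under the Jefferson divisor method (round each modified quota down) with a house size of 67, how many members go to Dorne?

7

Standard divisor 3005/67 ≈ 44.851; standard quotas: Arden 10.791, Brisco 8.027, Carrow 4.325, Dorne 7.112, Eskel 3.389, Farrow 20.133, Galen 13.222.
Rounding down gives 10, 8, 4, 7, 3, 20, 13 = 65 seats, so the divisor must be adjusted.
With modified divisor 42.7: modified quotas Arden 11.335, Brisco 8.431, Carrow 4.543, Dorne 7.471, Eskel 3.560, Farrow 21.148, Galen 13.888.
Rounding down: Arden 11, Brisco 8, Carrow 4, Dorne 7, Eskel 3, Farrow 21, Galen 13 (total 67).
Dorne receives 7.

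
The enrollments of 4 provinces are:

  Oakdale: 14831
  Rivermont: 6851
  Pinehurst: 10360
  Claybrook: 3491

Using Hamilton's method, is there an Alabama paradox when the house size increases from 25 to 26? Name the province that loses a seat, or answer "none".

At 25 seats: Oakdale 10, Rivermont 5, Pinehurst 7, Claybrook 3.
At 26 seats: Oakdale 11, Rivermont 5, Pinehurst 8, Claybrook 2.
Claybrook drops from 3 to 2.

Claybrook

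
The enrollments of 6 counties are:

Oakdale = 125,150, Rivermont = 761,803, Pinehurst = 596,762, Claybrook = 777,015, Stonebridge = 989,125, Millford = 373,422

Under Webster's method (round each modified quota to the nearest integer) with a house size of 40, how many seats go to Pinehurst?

7

Standard divisor 3623277/40 ≈ 90581.925; standard quotas: Oakdale 1.382, Rivermont 8.410, Pinehurst 6.588, Claybrook 8.578, Stonebridge 10.920, Millford 4.122.
Rounding to the nearest integer gives Oakdale 1, Rivermont 8, Pinehurst 7, Claybrook 9, Stonebridge 11, Millford 4 — total 40, matching the house size, so no adjustment is needed.
Pinehurst receives 7.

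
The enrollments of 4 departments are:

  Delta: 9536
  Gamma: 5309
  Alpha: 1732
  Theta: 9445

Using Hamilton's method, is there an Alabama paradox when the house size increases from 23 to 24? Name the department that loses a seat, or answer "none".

At 23 seats: Delta 8, Gamma 5, Alpha 2, Theta 8.
At 24 seats: Delta 9, Gamma 5, Alpha 1, Theta 9.
Alpha drops from 2 to 1.

Alpha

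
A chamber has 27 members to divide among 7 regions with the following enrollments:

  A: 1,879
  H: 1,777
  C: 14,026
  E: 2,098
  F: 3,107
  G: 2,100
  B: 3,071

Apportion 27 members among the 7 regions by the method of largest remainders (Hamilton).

A 2, H 2, C 13, E 2, F 3, G 2, B 3

Standard divisor: 28058 ÷ 27 ≈ 1039.185.
Standard quotas: A 1.8081, H 1.7100, C 13.4971, E 2.0189, F 2.9898, G 2.0208, B 2.9552.
Lower quotas: A 1, H 1, C 13, E 2, F 2, G 2, B 2 (sum 23, leaving 4 seats).
Remainders in descending order: F 0.9898, B 0.9552, A 0.8081, H 0.7100, C 0.4971, G 0.0208, E 0.0189.
Largest remainders: F, B, A, H receive the extra seats.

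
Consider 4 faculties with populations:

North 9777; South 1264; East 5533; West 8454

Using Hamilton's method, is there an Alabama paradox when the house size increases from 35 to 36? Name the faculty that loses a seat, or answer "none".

none

At 35 seats: North 13, South 2, East 8, West 12.
At 36 seats: North 14, South 2, East 8, West 12.
No faculty's allocation decreased.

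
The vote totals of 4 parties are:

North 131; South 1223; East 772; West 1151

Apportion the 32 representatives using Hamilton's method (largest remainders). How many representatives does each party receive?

North 1, South 12, East 8, West 11

The standard divisor is 3277/32 ≈ 102.406.
Standard quotas: North 1.279, South 11.943, East 7.539, West 11.240.
Lower quotas: North 1, South 11, East 7, West 11 (sum 30, leaving 2 seats).
Remainders in descending order: South 0.943, East 0.539, North 0.279, West 0.240.
Largest remainders: South, East receive the extra seats.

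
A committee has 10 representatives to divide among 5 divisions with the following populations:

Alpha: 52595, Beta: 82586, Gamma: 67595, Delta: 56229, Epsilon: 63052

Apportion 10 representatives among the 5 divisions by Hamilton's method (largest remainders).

Alpha=2, Beta=2, Gamma=2, Delta=2, Epsilon=2

The standard divisor is 322057/10 ≈ 32205.7.
Standard quotas: Alpha 1.6331, Beta 2.5643, Gamma 2.0989, Delta 1.7459, Epsilon 1.9578.
Lower quotas: Alpha 1, Beta 2, Gamma 2, Delta 1, Epsilon 1 (sum 7, leaving 3 seats).
Remainders in descending order: Epsilon 0.9578, Delta 0.7459, Alpha 0.6331, Beta 0.5643, Gamma 0.0989.
The surplus seats go to Epsilon, Delta, Alpha.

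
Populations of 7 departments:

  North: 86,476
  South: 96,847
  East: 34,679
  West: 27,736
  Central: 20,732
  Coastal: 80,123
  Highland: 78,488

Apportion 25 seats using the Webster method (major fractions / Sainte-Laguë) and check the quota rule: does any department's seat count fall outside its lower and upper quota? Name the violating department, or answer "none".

none

Standard quotas: North 5.086, South 5.696, East 2.040, West 1.631, Central 1.219, Coastal 4.712, Highland 4.616.
Webster allocation: North 5, South 6, East 2, West 2, Central 1, Coastal 5, Highland 4.
Every allocation lies between the lower and upper quota.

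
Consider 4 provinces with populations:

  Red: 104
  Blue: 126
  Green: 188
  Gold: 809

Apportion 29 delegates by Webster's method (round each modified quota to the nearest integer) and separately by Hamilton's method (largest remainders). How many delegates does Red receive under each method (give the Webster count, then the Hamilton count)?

Webster: Red 2, Blue 3, Green 5, Gold 19.
Hamilton: Red 3, Blue 3, Green 4, Gold 19.
Red gets 2 under Webster and 3 under Hamilton.

2 and 3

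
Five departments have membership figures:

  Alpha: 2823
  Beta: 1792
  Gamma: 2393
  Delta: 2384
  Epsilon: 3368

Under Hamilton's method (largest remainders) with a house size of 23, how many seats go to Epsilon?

6

The standard divisor is 12760/23 ≈ 554.783.
Standard quotas: Alpha 5.088, Beta 3.230, Gamma 4.313, Delta 4.297, Epsilon 6.071.
Lower quotas: Alpha 5, Beta 3, Gamma 4, Delta 4, Epsilon 6 (sum 22, leaving 1 seat).
Remainders in descending order: Gamma 0.313, Delta 0.297, Beta 0.230, Alpha 0.088, Epsilon 0.071.
Largest remainder: Gamma receives the extra seat.
Epsilon receives 6.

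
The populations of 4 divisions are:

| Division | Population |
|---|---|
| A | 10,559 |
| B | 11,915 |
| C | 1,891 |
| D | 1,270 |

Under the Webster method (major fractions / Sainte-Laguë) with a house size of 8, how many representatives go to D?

0

Standard divisor 25635/8 ≈ 3204.375; standard quotas: A 3.295, B 3.718, C 0.590, D 0.396.
Rounding to the nearest integer gives A 3, B 4, C 1, D 0 — total 8, matching the house size, so no adjustment is needed.
D receives 0.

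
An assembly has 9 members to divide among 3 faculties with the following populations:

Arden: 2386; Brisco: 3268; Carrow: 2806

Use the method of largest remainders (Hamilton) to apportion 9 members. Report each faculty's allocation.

Arden 3, Brisco 3, Carrow 3

The standard divisor is 8460/9 = 940.
Standard quotas: Arden 2.538, Brisco 3.477, Carrow 2.985.
Lower quotas: Arden 2, Brisco 3, Carrow 2 (sum 7, leaving 2 seats).
Remainders in descending order: Carrow 0.985, Arden 0.538, Brisco 0.477.
Largest remainders: Carrow, Arden receive the extra seats.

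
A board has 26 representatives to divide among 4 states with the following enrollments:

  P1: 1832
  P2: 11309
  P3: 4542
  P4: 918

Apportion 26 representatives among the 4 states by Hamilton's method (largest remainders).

P1 3, P2 16, P3 6, P4 1

Total 18601; standard divisor 18601/26 ≈ 715.423.
Standard quotas: P1 2.5607, P2 15.8074, P3 6.3487, P4 1.2832.
Lower quotas: P1 2, P2 15, P3 6, P4 1 (sum 24, leaving 2 seats).
Remainders in descending order: P2 0.8074, P1 0.5607, P3 0.3487, P4 0.2832.
The surplus seats go to P2, P1.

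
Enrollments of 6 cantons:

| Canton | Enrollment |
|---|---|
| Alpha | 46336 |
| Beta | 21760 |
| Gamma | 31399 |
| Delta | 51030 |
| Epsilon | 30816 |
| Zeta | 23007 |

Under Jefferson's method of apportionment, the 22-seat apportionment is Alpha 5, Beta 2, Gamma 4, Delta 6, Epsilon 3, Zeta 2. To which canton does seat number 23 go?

Priority for the next seat is population ÷ (current seats + 1).
Priorities: Alpha 7722.667, Beta 7253.333, Gamma 6279.800, Delta 7290.000, Epsilon 7704.000, Zeta 7669.000.
Highest priority: Alpha.

Alpha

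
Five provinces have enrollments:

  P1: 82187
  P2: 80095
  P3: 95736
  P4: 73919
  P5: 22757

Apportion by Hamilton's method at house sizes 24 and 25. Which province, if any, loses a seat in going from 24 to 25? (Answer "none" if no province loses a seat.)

P5

At 24 seats: P1 6, P2 5, P3 6, P4 5, P5 2.
At 25 seats: P1 6, P2 6, P3 7, P4 5, P5 1.
P5 drops from 2 to 1.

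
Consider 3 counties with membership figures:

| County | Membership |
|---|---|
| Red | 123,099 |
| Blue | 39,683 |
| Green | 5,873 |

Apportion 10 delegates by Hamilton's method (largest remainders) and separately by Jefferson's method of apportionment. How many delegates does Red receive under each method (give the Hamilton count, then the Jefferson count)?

7 and 8

Hamilton: Red 7, Blue 3, Green 0.
Jefferson: Red 8, Blue 2, Green 0.
Red gets 7 under Hamilton and 8 under Jefferson.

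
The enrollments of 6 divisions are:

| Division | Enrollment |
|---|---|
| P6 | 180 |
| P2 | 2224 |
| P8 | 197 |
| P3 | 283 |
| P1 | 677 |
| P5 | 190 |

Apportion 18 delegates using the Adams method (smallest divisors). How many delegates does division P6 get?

Standard divisor 3751/18 ≈ 208.389; standard quotas: P6 0.864, P2 10.672, P8 0.945, P3 1.358, P1 3.249, P5 0.912.
Rounding up gives 1, 11, 1, 2, 4, 1 = 20 seats, so the divisor must be adjusted.
With modified divisor 240: modified quotas P6 0.750, P2 9.267, P8 0.821, P3 1.179, P1 2.821, P5 0.792.
Rounding up: P6 1, P2 10, P8 1, P3 2, P1 3, P5 1 (total 18).
P6 receives 1.

1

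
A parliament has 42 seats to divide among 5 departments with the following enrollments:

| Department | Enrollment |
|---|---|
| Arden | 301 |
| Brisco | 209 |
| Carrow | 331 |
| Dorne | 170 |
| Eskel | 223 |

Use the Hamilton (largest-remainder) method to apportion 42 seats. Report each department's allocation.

Arden 10, Brisco 7, Carrow 11, Dorne 6, Eskel 8

Standard divisor: 1234 ÷ 42 ≈ 29.381.
Standard quotas: Arden 10.245, Brisco 7.113, Carrow 11.266, Dorne 5.786, Eskel 7.590.
Lower quotas: Arden 10, Brisco 7, Carrow 11, Dorne 5, Eskel 7 (sum 40, leaving 2 seats).
Remainders in descending order: Dorne 0.786, Eskel 0.590, Carrow 0.266, Arden 0.245, Brisco 0.113.
Largest remainders: Dorne, Eskel receive the extra seats.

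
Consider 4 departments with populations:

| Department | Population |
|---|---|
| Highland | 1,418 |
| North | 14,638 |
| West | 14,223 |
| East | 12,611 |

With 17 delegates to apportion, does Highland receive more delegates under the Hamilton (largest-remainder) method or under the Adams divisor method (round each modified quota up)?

Hamilton: Highland 0, North 6, West 6, East 5.
Adams: Highland 1, North 6, West 5, East 5.
Highland gets 0 under Hamilton and 1 under Adams.

Adams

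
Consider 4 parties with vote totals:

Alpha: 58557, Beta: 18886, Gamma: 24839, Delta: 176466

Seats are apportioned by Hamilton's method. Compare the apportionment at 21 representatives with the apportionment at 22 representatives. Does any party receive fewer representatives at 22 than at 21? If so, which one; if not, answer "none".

At 21 seats: Alpha 4, Beta 2, Gamma 2, Delta 13.
At 22 seats: Alpha 5, Beta 1, Gamma 2, Delta 14.
Beta drops from 2 to 1.

Beta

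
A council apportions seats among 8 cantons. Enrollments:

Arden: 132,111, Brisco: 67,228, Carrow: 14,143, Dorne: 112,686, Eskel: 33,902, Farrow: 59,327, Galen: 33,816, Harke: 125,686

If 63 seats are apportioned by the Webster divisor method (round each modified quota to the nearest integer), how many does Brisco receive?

7

Standard divisor 578899/63 ≈ 9188.873; standard quotas: Arden 14.377, Brisco 7.316, Carrow 1.539, Dorne 12.263, Eskel 3.689, Farrow 6.456, Galen 3.680, Harke 13.678.
Rounding to the nearest integer gives Arden 14, Brisco 7, Carrow 2, Dorne 12, Eskel 4, Farrow 6, Galen 4, Harke 14 — total 63, matching the house size, so no adjustment is needed.
Brisco receives 7.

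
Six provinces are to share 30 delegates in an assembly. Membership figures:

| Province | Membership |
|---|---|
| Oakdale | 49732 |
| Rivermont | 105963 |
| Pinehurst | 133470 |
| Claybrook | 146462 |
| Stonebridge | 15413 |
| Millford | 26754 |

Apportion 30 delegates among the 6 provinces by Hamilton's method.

Standard divisor: 477794 ÷ 30 ≈ 15926.467.
Standard quotas: Oakdale 3.1226, Rivermont 6.6533, Pinehurst 8.3804, Claybrook 9.1961, Stonebridge 0.9678, Millford 1.6798.
Lower quotas: Oakdale 3, Rivermont 6, Pinehurst 8, Claybrook 9, Stonebridge 0, Millford 1 (sum 27, leaving 3 seats).
Remainders in descending order: Stonebridge 0.9678, Millford 0.6798, Rivermont 0.6533, Pinehurst 0.3804, Claybrook 0.1961, Oakdale 0.1226.
Largest remainders: Stonebridge, Millford, Rivermont receive the extra seats.

Oakdale 3; Rivermont 7; Pinehurst 8; Claybrook 9; Stonebridge 1; Millford 2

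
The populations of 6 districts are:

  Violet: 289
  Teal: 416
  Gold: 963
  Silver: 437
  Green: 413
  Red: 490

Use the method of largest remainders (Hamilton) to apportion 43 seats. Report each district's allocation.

Standard divisor: 3008 ÷ 43 ≈ 69.953.
Standard quotas: Violet 4.131, Teal 5.947, Gold 13.766, Silver 6.247, Green 5.904, Red 7.005.
Lower quotas: Violet 4, Teal 5, Gold 13, Silver 6, Green 5, Red 7 (sum 40, leaving 3 seats).
Remainders in descending order: Teal 0.947, Green 0.904, Gold 0.766, Silver 0.247, Violet 0.131, Red 0.005.
Largest remainders: Teal, Green, Gold receive the extra seats.

Violet 4; Teal 6; Gold 14; Silver 6; Green 6; Red 7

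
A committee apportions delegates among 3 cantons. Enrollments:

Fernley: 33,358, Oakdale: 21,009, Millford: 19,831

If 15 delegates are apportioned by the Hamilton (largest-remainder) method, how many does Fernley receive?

Standard divisor: 74198 ÷ 15 ≈ 4946.533.
Standard quotas: Fernley 6.7437, Oakdale 4.2472, Millford 4.0091.
Lower quotas: Fernley 6, Oakdale 4, Millford 4 (sum 14, leaving 1 seat).
Remainders in descending order: Fernley 0.7437, Oakdale 0.2472, Millford 0.0091.
The surplus seat goes to Fernley.
Fernley receives 7.

7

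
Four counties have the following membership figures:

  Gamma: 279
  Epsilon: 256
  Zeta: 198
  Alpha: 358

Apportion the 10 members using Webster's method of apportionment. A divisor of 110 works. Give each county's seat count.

Gamma 3, Epsilon 2, Zeta 2, Alpha 3

With modified divisor 110: modified quotas Gamma 2.536, Epsilon 2.327, Zeta 1.800, Alpha 3.255.
Rounding to the nearest integer: Gamma 3, Epsilon 2, Zeta 2, Alpha 3 (total 10).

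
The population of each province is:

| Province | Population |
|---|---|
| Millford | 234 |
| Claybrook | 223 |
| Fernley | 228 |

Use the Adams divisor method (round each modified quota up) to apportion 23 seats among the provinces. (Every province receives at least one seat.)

Millford=8, Claybrook=7, Fernley=8

Standard divisor 685/23 ≈ 29.783; standard quotas: Millford 7.857, Claybrook 7.488, Fernley 7.655.
Rounding up gives 8, 8, 8 = 24 seats, so the divisor must be adjusted.
With modified divisor 32: modified quotas Millford 7.312, Claybrook 6.969, Fernley 7.125.
Rounding up: Millford 8, Claybrook 7, Fernley 8 (total 23).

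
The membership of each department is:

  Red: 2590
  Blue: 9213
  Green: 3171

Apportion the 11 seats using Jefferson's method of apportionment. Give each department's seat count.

Red 2, Blue 7, Green 2

Standard divisor 14974/11 ≈ 1361.273; standard quotas: Red 1.903, Blue 6.768, Green 2.329.
Rounding down gives 1, 6, 2 = 9 seats, so the divisor must be adjusted.
With modified divisor 1200: modified quotas Red 2.158, Blue 7.678, Green 2.643.
Rounding down: Red 2, Blue 7, Green 2 (total 11).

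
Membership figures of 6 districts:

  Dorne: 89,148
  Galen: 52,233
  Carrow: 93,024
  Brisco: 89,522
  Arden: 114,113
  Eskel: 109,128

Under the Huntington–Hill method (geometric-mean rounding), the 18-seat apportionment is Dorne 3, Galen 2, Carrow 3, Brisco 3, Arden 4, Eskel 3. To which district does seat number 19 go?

Priority for the next seat is population ÷ (√(s·(s+1))).
Priorities: Dorne 25734.811, Galen 21324.033, Carrow 26853.716, Brisco 25842.775, Arden 25516.443, Eskel 31502.540.
Highest priority: Eskel.

Eskel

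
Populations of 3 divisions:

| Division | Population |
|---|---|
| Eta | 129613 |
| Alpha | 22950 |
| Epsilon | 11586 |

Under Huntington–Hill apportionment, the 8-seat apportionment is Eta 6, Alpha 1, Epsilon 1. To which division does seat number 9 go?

Priority for the next seat is population ÷ (√(s·(s+1))).
Priorities: Eta 19999.720, Alpha 16228.101, Epsilon 8192.539.
Highest priority: Eta.

Eta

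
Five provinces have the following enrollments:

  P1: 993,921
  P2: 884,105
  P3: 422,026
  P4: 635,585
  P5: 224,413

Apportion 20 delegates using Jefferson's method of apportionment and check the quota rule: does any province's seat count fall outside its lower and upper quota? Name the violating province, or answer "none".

Standard quotas: P1 6.291, P2 5.596, P3 2.671, P4 4.023, P5 1.420.
Jefferson allocation: P1 7, P2 6, P3 2, P4 4, P5 1.
Every allocation lies between the lower and upper quota.

none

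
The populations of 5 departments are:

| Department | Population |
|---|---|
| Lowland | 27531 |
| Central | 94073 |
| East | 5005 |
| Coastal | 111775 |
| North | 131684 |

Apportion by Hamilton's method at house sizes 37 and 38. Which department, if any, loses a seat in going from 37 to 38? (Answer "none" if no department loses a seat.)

At 37 seats: Lowland 3, Central 9, East 1, Coastal 11, North 13.
At 38 seats: Lowland 3, Central 10, East 0, Coastal 11, North 14.
East drops from 1 to 0.

East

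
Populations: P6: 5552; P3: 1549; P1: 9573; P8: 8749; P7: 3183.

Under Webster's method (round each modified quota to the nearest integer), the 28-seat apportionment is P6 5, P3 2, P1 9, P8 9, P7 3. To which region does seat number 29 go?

P6

Priority for the next seat is population ÷ (current seats + 0.5).
Priorities: P6 1009.455, P3 619.600, P1 1007.684, P8 920.947, P7 909.429.
Highest priority: P6.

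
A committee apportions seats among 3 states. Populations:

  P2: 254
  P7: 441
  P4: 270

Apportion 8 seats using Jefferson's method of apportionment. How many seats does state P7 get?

Standard divisor 965/8 ≈ 120.625; standard quotas: P2 2.106, P7 3.656, P4 2.238.
Rounding down gives 2, 3, 2 = 7 seats, so the divisor must be adjusted.
With modified divisor 100: modified quotas P2 2.540, P7 4.410, P4 2.700.
Rounding down: P2 2, P7 4, P4 2 (total 8).
P7 receives 4.

4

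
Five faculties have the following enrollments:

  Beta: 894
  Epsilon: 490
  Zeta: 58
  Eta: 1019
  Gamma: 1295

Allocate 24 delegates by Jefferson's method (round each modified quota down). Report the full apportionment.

Beta 6, Epsilon 3, Zeta 0, Eta 7, Gamma 8

Standard divisor 3756/24 ≈ 156.5; standard quotas: Beta 5.712, Epsilon 3.131, Zeta 0.371, Eta 6.511, Gamma 8.275.
Rounding down gives 5, 3, 0, 6, 8 = 22 seats, so the divisor must be adjusted.
With modified divisor 145: modified quotas Beta 6.166, Epsilon 3.379, Zeta 0.400, Eta 7.028, Gamma 8.931.
Rounding down: Beta 6, Epsilon 3, Zeta 0, Eta 7, Gamma 8 (total 24).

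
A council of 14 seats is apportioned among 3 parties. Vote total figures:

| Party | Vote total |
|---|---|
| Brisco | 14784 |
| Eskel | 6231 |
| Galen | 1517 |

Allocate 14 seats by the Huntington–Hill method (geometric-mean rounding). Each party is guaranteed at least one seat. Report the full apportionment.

With divisor 1650: modified quotas Brisco 8.960, Eskel 3.776, Galen 0.919.
Geometric-mean thresholds: Brisco √(8·9)=8.485, Eskel √(3·4)=3.464, Galen (min 1).
Each quota rounded against its threshold gives Brisco 9, Eskel 4, Galen 1 (total 14).

Brisco: 9, Eskel: 4, Galen: 1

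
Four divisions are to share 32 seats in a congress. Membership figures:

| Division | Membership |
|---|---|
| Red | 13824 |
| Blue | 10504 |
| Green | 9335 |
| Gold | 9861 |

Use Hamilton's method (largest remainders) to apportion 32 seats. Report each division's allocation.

Standard divisor: 43524 ÷ 32 ≈ 1360.125.
Standard quotas: Red 10.1638, Blue 7.7228, Green 6.8633, Gold 7.2501.
Lower quotas: Red 10, Blue 7, Green 6, Gold 7 (sum 30, leaving 2 seats).
Remainders in descending order: Green 0.8633, Blue 0.7228, Gold 0.2501, Red 0.1638.
Largest remainders: Green, Blue receive the extra seats.

Red=10, Blue=8, Green=7, Gold=7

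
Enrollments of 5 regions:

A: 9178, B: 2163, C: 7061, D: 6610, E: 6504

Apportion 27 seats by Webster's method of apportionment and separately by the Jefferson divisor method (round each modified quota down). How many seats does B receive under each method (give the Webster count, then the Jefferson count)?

2 and 1

Webster: A 8, B 2, C 6, D 6, E 5.
Jefferson: A 8, B 1, C 6, D 6, E 6.
B gets 2 under Webster and 1 under Jefferson.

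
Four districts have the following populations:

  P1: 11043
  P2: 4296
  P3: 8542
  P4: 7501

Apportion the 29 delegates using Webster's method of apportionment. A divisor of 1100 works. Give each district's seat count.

P1 10, P2 4, P3 8, P4 7

With modified divisor 1100: modified quotas P1 10.039, P2 3.905, P3 7.765, P4 6.819.
Rounding to the nearest integer: P1 10, P2 4, P3 8, P4 7 (total 29).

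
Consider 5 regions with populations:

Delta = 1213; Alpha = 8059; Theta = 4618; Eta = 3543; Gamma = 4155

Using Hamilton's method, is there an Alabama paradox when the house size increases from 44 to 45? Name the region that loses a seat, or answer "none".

Delta

At 44 seats: Delta 3, Alpha 16, Theta 9, Eta 7, Gamma 9.
At 45 seats: Delta 2, Alpha 17, Theta 10, Eta 7, Gamma 9.
Delta drops from 3 to 2.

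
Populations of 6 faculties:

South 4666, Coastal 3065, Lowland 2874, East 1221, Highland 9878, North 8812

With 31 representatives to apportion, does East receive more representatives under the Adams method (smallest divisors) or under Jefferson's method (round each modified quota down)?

Adams: South 5, Coastal 3, Lowland 3, East 2, Highland 9, North 9.
Jefferson: South 5, Coastal 3, Lowland 3, East 1, Highland 10, North 9.
East gets 2 under Adams and 1 under Jefferson.

Adams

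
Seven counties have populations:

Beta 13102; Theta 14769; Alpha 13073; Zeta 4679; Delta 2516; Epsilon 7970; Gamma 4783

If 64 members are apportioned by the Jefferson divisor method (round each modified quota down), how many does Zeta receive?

5

Standard divisor 60892/64 ≈ 951.438; standard quotas: Beta 13.771, Theta 15.523, Alpha 13.740, Zeta 4.918, Delta 2.644, Epsilon 8.377, Gamma 5.027.
Rounding down gives 13, 15, 13, 4, 2, 8, 5 = 60 seats, so the divisor must be adjusted.
With modified divisor 900: modified quotas Beta 14.558, Theta 16.410, Alpha 14.526, Zeta 5.199, Delta 2.796, Epsilon 8.856, Gamma 5.314.
Rounding down: Beta 14, Theta 16, Alpha 14, Zeta 5, Delta 2, Epsilon 8, Gamma 5 (total 64).
Zeta receives 5.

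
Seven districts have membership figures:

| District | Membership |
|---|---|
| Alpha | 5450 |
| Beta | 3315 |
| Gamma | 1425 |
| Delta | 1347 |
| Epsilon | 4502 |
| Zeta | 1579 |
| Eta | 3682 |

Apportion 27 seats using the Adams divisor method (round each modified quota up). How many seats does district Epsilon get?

Standard divisor 21300/27 ≈ 788.889; standard quotas: Alpha 6.908, Beta 4.202, Gamma 1.806, Delta 1.707, Epsilon 5.707, Zeta 2.002, Eta 4.667.
Rounding up gives 7, 5, 2, 2, 6, 3, 5 = 30 seats, so the divisor must be adjusted.
With modified divisor 904.4: modified quotas Alpha 6.026, Beta 3.665, Gamma 1.576, Delta 1.489, Epsilon 4.978, Zeta 1.746, Eta 4.071.
Rounding up: Alpha 7, Beta 4, Gamma 2, Delta 2, Epsilon 5, Zeta 2, Eta 5 (total 27).
Epsilon receives 5.

5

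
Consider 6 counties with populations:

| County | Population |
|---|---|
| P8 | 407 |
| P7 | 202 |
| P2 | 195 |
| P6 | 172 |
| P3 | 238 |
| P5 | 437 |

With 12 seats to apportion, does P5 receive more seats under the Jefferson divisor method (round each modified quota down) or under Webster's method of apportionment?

Jefferson: P8 3, P7 1, P2 1, P6 1, P3 2, P5 4.
Webster: P8 3, P7 2, P2 1, P6 1, P3 2, P5 3.
P5 gets 4 under Jefferson and 3 under Webster.

Jefferson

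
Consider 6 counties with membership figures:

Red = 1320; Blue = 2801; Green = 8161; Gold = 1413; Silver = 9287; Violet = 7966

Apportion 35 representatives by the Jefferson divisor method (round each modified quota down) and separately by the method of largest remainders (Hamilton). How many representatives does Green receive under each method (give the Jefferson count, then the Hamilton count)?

10 and 9

Jefferson: Red 1, Blue 3, Green 10, Gold 1, Silver 11, Violet 9.
Hamilton: Red 1, Blue 3, Green 9, Gold 2, Silver 11, Violet 9.
Green gets 10 under Jefferson and 9 under Hamilton.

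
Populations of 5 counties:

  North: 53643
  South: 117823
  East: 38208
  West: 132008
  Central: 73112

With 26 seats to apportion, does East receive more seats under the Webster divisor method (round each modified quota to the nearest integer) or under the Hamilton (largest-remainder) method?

Webster: North 3, South 8, East 2, West 8, Central 5.
Hamilton: North 3, South 7, East 3, West 8, Central 5.
East gets 2 under Webster and 3 under Hamilton.

Hamilton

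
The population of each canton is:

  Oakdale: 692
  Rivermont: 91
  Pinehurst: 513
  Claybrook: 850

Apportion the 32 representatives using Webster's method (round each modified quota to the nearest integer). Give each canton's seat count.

Standard divisor 2146/32 ≈ 67.062; standard quotas: Oakdale 10.319, Rivermont 1.357, Pinehurst 7.650, Claybrook 12.675.
Rounding to the nearest integer gives Oakdale 10, Rivermont 1, Pinehurst 8, Claybrook 13 — total 32, matching the house size, so no adjustment is needed.

Oakdale=10, Rivermont=1, Pinehurst=8, Claybrook=13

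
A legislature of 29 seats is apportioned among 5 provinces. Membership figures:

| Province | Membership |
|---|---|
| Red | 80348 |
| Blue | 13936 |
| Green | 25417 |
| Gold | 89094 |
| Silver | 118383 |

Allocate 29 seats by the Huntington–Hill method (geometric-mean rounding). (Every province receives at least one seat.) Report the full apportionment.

Red=7, Blue=1, Green=2, Gold=8, Silver=11

With divisor 11012: modified quotas Red 7.296, Blue 1.266, Green 2.308, Gold 8.091, Silver 10.750.
Geometric-mean thresholds: Red √(7·8)=7.483, Blue √(1·2)=1.414, Green √(2·3)=2.449, Gold √(8·9)=8.485, Silver √(10·11)=10.488.
Each quota rounded against its threshold gives Red 7, Blue 1, Green 2, Gold 8, Silver 11 (total 29).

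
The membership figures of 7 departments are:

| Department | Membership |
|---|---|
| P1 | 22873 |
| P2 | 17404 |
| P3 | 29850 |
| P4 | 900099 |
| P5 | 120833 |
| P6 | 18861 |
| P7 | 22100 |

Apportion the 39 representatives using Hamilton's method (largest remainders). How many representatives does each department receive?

The standard divisor is 1132020/39 ≈ 29026.154.
Standard quotas: P1 0.7880, P2 0.5996, P3 1.0284, P4 31.0099, P5 4.1629, P6 0.6498, P7 0.7614.
Lower quotas: P1 0, P2 0, P3 1, P4 31, P5 4, P6 0, P7 0 (sum 36, leaving 3 seats).
Remainders in descending order: P1 0.7880, P7 0.7614, P6 0.6498, P2 0.5996, P5 0.1629, P3 0.0284, P4 0.0099.
The surplus seats go to P1, P7, P6.

P1 1; P2 0; P3 1; P4 31; P5 4; P6 1; P7 1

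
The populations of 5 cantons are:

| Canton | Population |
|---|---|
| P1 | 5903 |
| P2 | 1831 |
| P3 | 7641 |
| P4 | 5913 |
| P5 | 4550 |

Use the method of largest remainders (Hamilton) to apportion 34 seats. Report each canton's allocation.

Total 25838; standard divisor 25838/34 ≈ 759.941.
Standard quotas: P1 7.7677, P2 2.4094, P3 10.0547, P4 7.7809, P5 5.9873.
Lower quotas: P1 7, P2 2, P3 10, P4 7, P5 5 (sum 31, leaving 3 seats).
Remainders in descending order: P5 0.9873, P4 0.7809, P1 0.7677, P2 0.4094, P3 0.0547.
The surplus seats go to P5, P4, P1.

P1 8, P2 2, P3 10, P4 8, P5 6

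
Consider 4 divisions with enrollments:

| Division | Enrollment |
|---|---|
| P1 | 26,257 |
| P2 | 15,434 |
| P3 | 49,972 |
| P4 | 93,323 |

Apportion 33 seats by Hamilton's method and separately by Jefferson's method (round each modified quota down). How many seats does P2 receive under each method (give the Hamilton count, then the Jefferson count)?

3 and 2

Hamilton: P1 5, P2 3, P3 9, P4 16.
Jefferson: P1 5, P2 2, P3 9, P4 17.
P2 gets 3 under Hamilton and 2 under Jefferson.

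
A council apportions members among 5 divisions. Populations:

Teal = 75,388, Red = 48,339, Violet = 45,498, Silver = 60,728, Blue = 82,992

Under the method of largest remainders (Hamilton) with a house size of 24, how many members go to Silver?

5

The standard divisor is 312945/24 ≈ 13039.375.
Standard quotas: Teal 5.7816, Red 3.7072, Violet 3.4893, Silver 4.6573, Blue 6.3647.
Lower quotas: Teal 5, Red 3, Violet 3, Silver 4, Blue 6 (sum 21, leaving 3 seats).
Remainders in descending order: Teal 0.7816, Red 0.7072, Silver 0.6573, Violet 0.4893, Blue 0.3647.
The surplus seats go to Teal, Red, Silver.
Silver receives 5.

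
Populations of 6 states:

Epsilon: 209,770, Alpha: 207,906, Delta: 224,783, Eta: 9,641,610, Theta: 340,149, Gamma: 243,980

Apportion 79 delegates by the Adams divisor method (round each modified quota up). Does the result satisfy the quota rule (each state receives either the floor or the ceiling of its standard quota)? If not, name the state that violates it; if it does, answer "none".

Standard quotas: Epsilon 1.525, Alpha 1.511, Delta 1.634, Eta 70.084, Theta 2.473, Gamma 1.773.
Adams allocation: Epsilon 2, Alpha 2, Delta 2, Eta 68, Theta 3, Gamma 2.
Eta has quota 70.084 (lower 70, upper 71) but receives 68 — outside the quota interval.

Eta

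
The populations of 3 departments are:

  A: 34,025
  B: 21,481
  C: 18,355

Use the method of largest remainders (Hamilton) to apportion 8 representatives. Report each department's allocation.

A 4, B 2, C 2

The standard divisor is 73861/8 ≈ 9232.625.
Standard quotas: A 3.6853, B 2.3266, C 1.9881.
Lower quotas: A 3, B 2, C 1 (sum 6, leaving 2 seats).
Remainders in descending order: C 0.9881, A 0.6853, B 0.3266.
The surplus seats go to C, A.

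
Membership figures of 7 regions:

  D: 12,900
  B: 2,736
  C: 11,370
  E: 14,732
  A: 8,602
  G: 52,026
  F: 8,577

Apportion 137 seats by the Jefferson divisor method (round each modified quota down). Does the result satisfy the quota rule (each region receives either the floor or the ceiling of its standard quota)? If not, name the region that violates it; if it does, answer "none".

Standard quotas: D 15.930, B 3.379, C 14.040, E 18.192, A 10.622, G 64.245, F 10.591.
Jefferson allocation: D 16, B 3, C 14, E 18, A 10, G 66, F 10.
G has quota 64.245 (lower 64, upper 65) but receives 66 — outside the quota interval.

G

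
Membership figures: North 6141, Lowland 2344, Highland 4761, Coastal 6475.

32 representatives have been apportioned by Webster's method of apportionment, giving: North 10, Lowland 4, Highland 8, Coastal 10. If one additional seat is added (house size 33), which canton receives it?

Coastal

Priority for the next seat is population ÷ (current seats + 0.5).
Priorities: North 584.857, Lowland 520.889, Highland 560.118, Coastal 616.667.
Highest priority: Coastal.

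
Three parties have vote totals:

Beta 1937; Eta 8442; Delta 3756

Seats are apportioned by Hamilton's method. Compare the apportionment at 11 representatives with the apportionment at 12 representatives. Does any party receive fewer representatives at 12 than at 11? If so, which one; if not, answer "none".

At 11 seats: Beta 1, Eta 7, Delta 3.
At 12 seats: Beta 2, Eta 7, Delta 3.
No party's allocation decreased.

none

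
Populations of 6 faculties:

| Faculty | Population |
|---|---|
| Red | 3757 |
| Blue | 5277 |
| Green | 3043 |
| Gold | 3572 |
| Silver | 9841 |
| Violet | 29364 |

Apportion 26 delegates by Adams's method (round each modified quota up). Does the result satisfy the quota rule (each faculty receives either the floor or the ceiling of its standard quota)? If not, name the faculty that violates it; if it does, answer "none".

Standard quotas: Red 1.781, Blue 2.501, Green 1.442, Gold 1.693, Silver 4.664, Violet 13.918.
Adams allocation: Red 2, Blue 3, Green 2, Gold 2, Silver 5, Violet 12.
Violet has quota 13.918 (lower 13, upper 14) but receives 12 — outside the quota interval.

Violet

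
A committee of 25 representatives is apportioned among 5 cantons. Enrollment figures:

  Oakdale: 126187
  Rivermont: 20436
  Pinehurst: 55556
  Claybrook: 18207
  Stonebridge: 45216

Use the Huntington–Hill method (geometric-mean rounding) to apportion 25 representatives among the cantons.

With divisor 10563: modified quotas Oakdale 11.946, Rivermont 1.935, Pinehurst 5.259, Claybrook 1.724, Stonebridge 4.281.
Geometric-mean thresholds: Oakdale √(11·12)=11.489, Rivermont √(1·2)=1.414, Pinehurst √(5·6)=5.477, Claybrook √(1·2)=1.414, Stonebridge √(4·5)=4.472.
Each quota rounded against its threshold gives Oakdale 12, Rivermont 2, Pinehurst 5, Claybrook 2, Stonebridge 4 (total 25).

Oakdale 12, Rivermont 2, Pinehurst 5, Claybrook 2, Stonebridge 4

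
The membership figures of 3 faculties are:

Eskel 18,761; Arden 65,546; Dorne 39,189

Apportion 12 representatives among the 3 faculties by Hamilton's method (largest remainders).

Standard divisor: 123496 ÷ 12 ≈ 10291.333.
Standard quotas: Eskel 1.8230, Arden 6.3690, Dorne 3.8080.
Lower quotas: Eskel 1, Arden 6, Dorne 3 (sum 10, leaving 2 seats).
Remainders in descending order: Eskel 0.8230, Dorne 0.8080, Arden 0.3690.
The surplus seats go to Eskel, Dorne.

Eskel 2; Arden 6; Dorne 4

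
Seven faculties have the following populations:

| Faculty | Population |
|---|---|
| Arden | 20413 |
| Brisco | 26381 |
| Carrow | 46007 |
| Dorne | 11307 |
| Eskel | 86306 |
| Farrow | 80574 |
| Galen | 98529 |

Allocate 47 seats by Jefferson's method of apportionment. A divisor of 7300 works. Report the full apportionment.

Arden 2, Brisco 3, Carrow 6, Dorne 1, Eskel 11, Farrow 11, Galen 13

With modified divisor 7300: modified quotas Arden 2.796, Brisco 3.614, Carrow 6.302, Dorne 1.549, Eskel 11.823, Farrow 11.038, Galen 13.497.
Rounding down: Arden 2, Brisco 3, Carrow 6, Dorne 1, Eskel 11, Farrow 11, Galen 13 (total 47).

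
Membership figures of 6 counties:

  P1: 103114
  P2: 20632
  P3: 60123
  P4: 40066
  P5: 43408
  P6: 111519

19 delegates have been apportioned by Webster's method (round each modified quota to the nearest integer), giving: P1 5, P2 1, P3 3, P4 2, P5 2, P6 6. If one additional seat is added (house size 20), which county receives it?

P1

Priority for the next seat is population ÷ (current seats + 0.5).
Priorities: P1 18748.000, P2 13754.667, P3 17178.000, P4 16026.400, P5 17363.200, P6 17156.769.
Highest priority: P1.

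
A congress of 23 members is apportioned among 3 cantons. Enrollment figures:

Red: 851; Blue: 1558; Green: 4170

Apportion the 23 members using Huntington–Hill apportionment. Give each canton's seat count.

With divisor 286: modified quotas Red 2.976, Blue 5.448, Green 14.580.
Geometric-mean thresholds: Red √(2·3)=2.449, Blue √(5·6)=5.477, Green √(14·15)=14.491.
Each quota rounded against its threshold gives Red 3, Blue 5, Green 15 (total 23).

Red 3, Blue 5, Green 15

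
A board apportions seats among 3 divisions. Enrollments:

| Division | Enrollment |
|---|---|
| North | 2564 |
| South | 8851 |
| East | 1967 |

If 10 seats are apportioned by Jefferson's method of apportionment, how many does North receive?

2

Standard divisor 13382/10 ≈ 1338.2; standard quotas: North 1.916, South 6.614, East 1.470.
Rounding down gives 1, 6, 1 = 8 seats, so the divisor must be adjusted.
With modified divisor 1200: modified quotas North 2.137, South 7.376, East 1.639.
Rounding down: North 2, South 7, East 1 (total 10).
North receives 2.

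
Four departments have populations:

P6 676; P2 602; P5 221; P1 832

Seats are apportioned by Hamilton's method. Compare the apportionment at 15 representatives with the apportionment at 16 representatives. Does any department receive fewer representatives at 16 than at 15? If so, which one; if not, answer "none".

At 15 seats: P6 4, P2 4, P5 2, P1 5.
At 16 seats: P6 5, P2 4, P5 1, P1 6.
P5 drops from 2 to 1.

P5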